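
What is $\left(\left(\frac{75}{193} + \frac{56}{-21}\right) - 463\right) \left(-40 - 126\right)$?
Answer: $\frac{44719736}{579} \approx 77236.0$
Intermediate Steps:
$\left(\left(\frac{75}{193} + \frac{56}{-21}\right) - 463\right) \left(-40 - 126\right) = \left(\left(75 \cdot \frac{1}{193} + 56 \left(- \frac{1}{21}\right)\right) - 463\right) \left(-166\right) = \left(\left(\frac{75}{193} - \frac{8}{3}\right) - 463\right) \left(-166\right) = \left(- \frac{1319}{579} - 463\right) \left(-166\right) = \left(- \frac{269396}{579}\right) \left(-166\right) = \frac{44719736}{579}$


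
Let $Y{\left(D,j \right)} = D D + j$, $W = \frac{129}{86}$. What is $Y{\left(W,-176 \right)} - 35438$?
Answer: $- \frac{142447}{4} \approx -35612.0$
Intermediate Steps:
$W = \frac{3}{2}$ ($W = 129 \cdot \frac{1}{86} = \frac{3}{2} \approx 1.5$)
$Y{\left(D,j \right)} = j + D^{2}$ ($Y{\left(D,j \right)} = D^{2} + j = j + D^{2}$)
$Y{\left(W,-176 \right)} - 35438 = \left(-176 + \left(\frac{3}{2}\right)^{2}\right) - 35438 = \left(-176 + \frac{9}{4}\right) - 35438 = - \frac{695}{4} - 35438 = - \frac{142447}{4}$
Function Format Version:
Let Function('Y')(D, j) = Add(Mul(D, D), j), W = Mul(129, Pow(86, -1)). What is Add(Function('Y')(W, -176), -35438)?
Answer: Rational(-142447, 4) ≈ -35612.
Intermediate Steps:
W = Rational(3, 2) (W = Mul(129, Rational(1, 86)) = Rational(3, 2) ≈ 1.5000)
Function('Y')(D, j) = Add(j, Pow(D, 2)) (Function('Y')(D, j) = Add(Pow(D, 2), j) = Add(j, Pow(D, 2)))
Add(Function('Y')(W, -176), -35438) = Add(Add(-176, Pow(Rational(3, 2), 2)), -35438) = Add(Add(-176, Rational(9, 4)), -35438) = Add(Rational(-695, 4), -35438) = Rational(-142447, 4)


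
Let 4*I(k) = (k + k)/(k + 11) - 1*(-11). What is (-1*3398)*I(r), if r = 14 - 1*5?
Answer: -202181/20 ≈ -10109.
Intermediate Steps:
r = 9 (r = 14 - 5 = 9)
I(k) = 11/4 + k/(2*(11 + k)) (I(k) = ((k + k)/(k + 11) - 1*(-11))/4 = ((2*k)/(11 + k) + 11)/4 = (2*k/(11 + k) + 11)/4 = (11 + 2*k/(11 + k))/4 = 11/4 + k/(2*(11 + k)))
(-1*3398)*I(r) = (-1*3398)*((121 + 13*9)/(4*(11 + 9))) = -1699*(121 + 117)/(2*20) = -1699*238/(2*20) = -3398*119/40 = -202181/20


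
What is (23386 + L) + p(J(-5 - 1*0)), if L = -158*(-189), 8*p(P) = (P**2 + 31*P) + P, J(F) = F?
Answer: 425849/8 ≈ 53231.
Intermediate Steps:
p(P) = 4*P + P**2/8 (p(P) = ((P**2 + 31*P) + P)/8 = (P**2 + 32*P)/8 = 4*P + P**2/8)
L = 29862
(23386 + L) + p(J(-5 - 1*0)) = (23386 + 29862) + (-5 - 1*0)*(32 + (-5 - 1*0))/8 = 53248 + (-5 + 0)*(32 + (-5 + 0))/8 = 53248 + (1/8)*(-5)*(32 - 5) = 53248 + (1/8)*(-5)*27 = 53248 - 135/8 = 425849/8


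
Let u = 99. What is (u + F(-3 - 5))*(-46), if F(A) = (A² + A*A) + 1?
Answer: -10488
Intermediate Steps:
F(A) = 1 + 2*A² (F(A) = (A² + A²) + 1 = 2*A² + 1 = 1 + 2*A²)
(u + F(-3 - 5))*(-46) = (99 + (1 + 2*(-3 - 5)²))*(-46) = (99 + (1 + 2*(-8)²))*(-46) = (99 + (1 + 2*64))*(-46) = (99 + (1 + 128))*(-46) = (99 + 129)*(-46) = 228*(-46) = -10488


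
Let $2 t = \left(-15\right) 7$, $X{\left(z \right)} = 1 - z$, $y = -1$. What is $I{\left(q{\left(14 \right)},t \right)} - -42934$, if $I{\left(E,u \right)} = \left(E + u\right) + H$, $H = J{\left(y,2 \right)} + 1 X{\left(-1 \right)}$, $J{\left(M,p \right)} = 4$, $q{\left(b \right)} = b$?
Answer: $\frac{85803}{2} \approx 42902.0$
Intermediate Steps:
$t = - \frac{105}{2}$ ($t = \frac{\left(-15\right) 7}{2} = \frac{1}{2} \left(-105\right) = - \frac{105}{2} \approx -52.5$)
$H = 6$ ($H = 4 + 1 \left(1 - -1\right) = 4 + 1 \left(1 + 1\right) = 4 + 1 \cdot 2 = 4 + 2 = 6$)
$I{\left(E,u \right)} = 6 + E + u$ ($I{\left(E,u \right)} = \left(E + u\right) + 6 = 6 + E + u$)
$I{\left(q{\left(14 \right)},t \right)} - -42934 = \left(6 + 14 - \frac{105}{2}\right) - -42934 = - \frac{65}{2} + 42934 = \frac{85803}{2}$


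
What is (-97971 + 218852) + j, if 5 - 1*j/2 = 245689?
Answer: -370487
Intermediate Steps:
j = -491368 (j = 10 - 2*245689 = 10 - 491378 = -491368)
(-97971 + 218852) + j = (-97971 + 218852) - 491368 = 120881 - 491368 = -370487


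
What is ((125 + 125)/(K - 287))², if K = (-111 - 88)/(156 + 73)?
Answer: 819390625/1086427521 ≈ 0.75421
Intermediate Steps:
K = -199/229 ≈ -0.86900
((125 + 125)/(K - 287))² = ((125 + 125)/(-199/229 - 287))² = (250/(-65922/229))² = (250*(-229/65922))² = (-28625/32961)² = 819390625/1086427521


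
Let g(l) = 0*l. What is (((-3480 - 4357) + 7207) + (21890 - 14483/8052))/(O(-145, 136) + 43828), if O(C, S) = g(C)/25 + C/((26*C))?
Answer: 2225223481/4587743754 ≈ 0.48504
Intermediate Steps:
g(l) = 0
O(C, S) = 1/26 (O(C, S) = 0/25 + C/((26*C)) = 0*(1/25) + C*(1/(26*C)) = 0 + 1/26 = 1/26)
(((-3480 - 4357) + 7207) + (21890 - 14483/8052))/(O(-145, 136) + 43828) = (((-3480 - 4357) + 7207) + (21890 - 14483/8052))/(1/26 + 43828) = ((-7837 + 7207) + (21890 - 14483*1/8052))/(1139529/26) = (-630 + (21890 - 14483/8052))*(26/1139529) = (-630 + 176243797/8052)*(26/1139529) = (171171037/8052)*(26/1139529) = 2225223481/4587743754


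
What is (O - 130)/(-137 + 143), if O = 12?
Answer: -59/3 ≈ -19.667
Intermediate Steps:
(O - 130)/(-137 + 143) = (12 - 130)/(-137 + 143) = -118/6 = (⅙)*(-118) = -59/3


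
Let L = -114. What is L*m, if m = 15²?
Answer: -25650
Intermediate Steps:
m = 225
L*m = -114*225 = -25650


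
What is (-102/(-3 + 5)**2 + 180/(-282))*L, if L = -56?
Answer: 68796/47 ≈ 1463.7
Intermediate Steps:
(-102/(-3 + 5)**2 + 180/(-282))*L = (-102/(-3 + 5)**2 + 180/(-282))*(-56) = (-102/(2**2) + 180*(-1/282))*(-56) = (-102/4 - 30/47)*(-56) = (-102*1/4 - 30/47)*(-56) = (-51/2 - 30/47)*(-56) = -2457/94*(-56) = 68796/47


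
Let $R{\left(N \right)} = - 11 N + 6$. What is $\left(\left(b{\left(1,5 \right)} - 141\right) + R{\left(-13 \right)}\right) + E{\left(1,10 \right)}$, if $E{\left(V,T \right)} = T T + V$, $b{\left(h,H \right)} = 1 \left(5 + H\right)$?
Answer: $119$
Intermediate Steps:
$b{\left(h,H \right)} = 5 + H$
$R{\left(N \right)} = 6 - 11 N$
$E{\left(V,T \right)} = V + T^{2}$ ($E{\left(V,T \right)} = T^{2} + V = V + T^{2}$)
$\left(\left(b{\left(1,5 \right)} - 141\right) + R{\left(-13 \right)}\right) + E{\left(1,10 \right)} = \left(\left(\left(5 + 5\right) - 141\right) + \left(6 - -143\right)\right) + \left(1 + 10^{2}\right) = \left(\left(10 - 141\right) + \left(6 + 143\right)\right) + \left(1 + 100\right) = \left(-131 + 149\right) + 101 = 18 + 101 = 119$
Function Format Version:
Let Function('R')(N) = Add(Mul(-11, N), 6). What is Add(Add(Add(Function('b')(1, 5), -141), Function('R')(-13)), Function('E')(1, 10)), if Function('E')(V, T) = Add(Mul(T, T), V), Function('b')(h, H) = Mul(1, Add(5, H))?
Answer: 119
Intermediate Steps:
Function('b')(h, H) = Add(5, H)
Function('R')(N) = Add(6, Mul(-11, N))
Function('E')(V, T) = Add(V, Pow(T, 2)) (Function('E')(V, T) = Add(Pow(T, 2), V) = Add(V, Pow(T, 2)))
Add(Add(Add(Function('b')(1, 5), -141), Function('R')(-13)), Function('E')(1, 10)) = Add(Add(Add(Add(5, 5), -141), Add(6, Mul(-11, -13))), Add(1, Pow(10, 2))) = Add(Add(Add(10, -141), Add(6, 143)), Add(1, 100)) = Add(Add(-131, 149), 101) = Add(18, 101) = 119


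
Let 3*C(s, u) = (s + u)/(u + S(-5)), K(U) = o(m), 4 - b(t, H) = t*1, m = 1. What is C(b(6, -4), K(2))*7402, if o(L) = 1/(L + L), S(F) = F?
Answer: 7402/9 ≈ 822.44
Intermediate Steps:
o(L) = 1/(2*L)
b(t, H) = 4 - t
K(U) = 1/2 (K(U) = (1/2)/1 = (1/2)*1 = 1/2)
C(s, u) = (s + u)/(3*(-5 + u)) (C(s, u) = ((s + u)/(u - 5))/3 = ((s + u)/(-5 + u))/3 = (s + u)/(3*(-5 + u)))
C(b(6, -4), K(2))*7402 = (((4 - 1*6) + 1/2)/(3*(-5 + 1/2)))*7402 = (((4 - 6) + 1/2)/(3*(-9/2)))*7402 = ((1/3)*(-2/9)*(-2 + 1/2))*7402 = ((1/3)*(-2/9)*(-3/2))*7402 = (1/9)*7402 = 7402/9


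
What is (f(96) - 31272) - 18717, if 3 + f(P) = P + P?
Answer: -49800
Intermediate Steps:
f(P) = -3 + 2*P (f(P) = -3 + (P + P) = -3 + 2*P)
(f(96) - 31272) - 18717 = ((-3 + 2*96) - 31272) - 18717 = ((-3 + 192) - 31272) - 18717 = (189 - 31272) - 18717 = -31083 - 18717 = -49800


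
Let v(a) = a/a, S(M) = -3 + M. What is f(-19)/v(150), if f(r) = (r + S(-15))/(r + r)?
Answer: 37/38 ≈ 0.97368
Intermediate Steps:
v(a) = 1
f(r) = (-18 + r)/(2*r) (f(r) = (r + (-3 - 15))/(r + r) = (r - 18)/((2*r)) = (-18 + r)*(1/(2*r)) = (-18 + r)/(2*r))
f(-19)/v(150) = ((1/2)*(-18 - 19)/(-19))/1 = ((1/2)*(-1/19)*(-37))*1 = (37/38)*1 = 37/38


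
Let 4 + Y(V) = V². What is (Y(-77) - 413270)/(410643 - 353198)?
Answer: -81469/11489 ≈ -7.0910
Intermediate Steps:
Y(V) = -4 + V²
(Y(-77) - 413270)/(410643 - 353198) = ((-4 + (-77)²) - 413270)/(410643 - 353198) = ((-4 + 5929) - 413270)/57445 = (5925 - 413270)*(1/57445) = -407345*1/57445 = -81469/11489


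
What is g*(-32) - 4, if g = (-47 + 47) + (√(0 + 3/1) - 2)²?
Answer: -228 + 128*√3 ≈ -6.2975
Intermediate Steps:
g = (-2 + √3)² (g = 0 + (√(0 + 3*1) - 2)² = 0 + (√(0 + 3) - 2)² = 0 + (√3 - 2)² = 0 + (-2 + √3)² = (-2 + √3)² ≈ 0.071797)
g*(-32) - 4 = (2 - √3)²*(-32) - 4 = -32*(2 - √3)² - 4 = -4 - 32*(2 - √3)²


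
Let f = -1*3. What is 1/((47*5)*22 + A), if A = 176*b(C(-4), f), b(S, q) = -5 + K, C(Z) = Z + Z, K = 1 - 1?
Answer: 1/4290 ≈ 0.00023310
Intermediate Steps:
K = 0
C(Z) = 2*Z
f = -3
b(S, q) = -5 (b(S, q) = -5 + 0 = -5)
A = -880 (A = 176*(-5) = -880)
1/((47*5)*22 + A) = 1/((47*5)*22 - 880) = 1/(235*22 - 880) = 1/(5170 - 880) = 1/4290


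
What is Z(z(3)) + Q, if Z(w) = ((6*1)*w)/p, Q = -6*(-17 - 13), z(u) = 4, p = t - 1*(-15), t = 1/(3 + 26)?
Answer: 19794/109 ≈ 181.60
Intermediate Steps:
t = 1/29 ≈ 0.034483
p = 436/29 (p = 1/29 - 1*(-15) = 1/29 + 15 = 436/29 ≈ 15.034)
Q = 180 (Q = -6*(-30) = 180)
Z(w) = 87*w/218 (Z(w) = ((6*1)*w)/(436/29) = (6*w)*(29/436) = 87*w/218)
Z(z(3)) + Q = (87/218)*4 + 180 = 174/109 + 180 = 19794/109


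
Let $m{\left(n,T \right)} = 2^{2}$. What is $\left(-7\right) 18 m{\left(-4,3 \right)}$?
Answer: $-504$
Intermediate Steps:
$m{\left(n,T \right)} = 4$
$\left(-7\right) 18 m{\left(-4,3 \right)} = \left(-7\right) 18 \cdot 4 = \left(-126\right) 4 = -504$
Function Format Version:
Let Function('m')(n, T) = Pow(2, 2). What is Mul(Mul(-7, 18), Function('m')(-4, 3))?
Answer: -504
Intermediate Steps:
Function('m')(n, T) = 4
Mul(Mul(-7, 18), Function('m')(-4, 3)) = Mul(Mul(-7, 18), 4) = Mul(-126, 4) = -504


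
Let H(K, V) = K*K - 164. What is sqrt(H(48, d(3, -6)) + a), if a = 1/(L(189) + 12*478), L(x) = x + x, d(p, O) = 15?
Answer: sqrt(79995337554)/6114 ≈ 46.260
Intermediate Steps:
H(K, V) = -164 + K**2 (H(K, V) = K**2 - 164 = -164 + K**2)
L(x) = 2*x
a = 1/6114 (a = 1/(2*189 + 12*478) = 1/(378 + 5736) = 1/6114 ≈ 0.00016356)
sqrt(H(48, d(3, -6)) + a) = sqrt((-164 + 48**2) + 1/6114) = sqrt((-164 + 2304) + 1/6114) = sqrt(2140 + 1/6114) = sqrt(13083961/6114) = sqrt(79995337554)/6114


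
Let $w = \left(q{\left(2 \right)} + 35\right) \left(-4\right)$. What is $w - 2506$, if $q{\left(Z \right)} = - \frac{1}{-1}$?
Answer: $-2650$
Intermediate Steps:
$q{\left(Z \right)} = 1$ ($q{\left(Z \right)} = \left(-1\right) \left(-1\right) = 1$)
$w = -144$ ($w = \left(1 + 35\right) \left(-4\right) = 36 \left(-4\right) = -144$)
$w - 2506 = -144 - 2506 = -2650$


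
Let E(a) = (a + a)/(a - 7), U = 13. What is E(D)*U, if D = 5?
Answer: -65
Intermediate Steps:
E(a) = 2*a/(-7 + a) (E(a) = (2*a)/(-7 + a) = 2*a/(-7 + a))
E(D)*U = (2*5/(-7 + 5))*13 = (2*5/(-2))*13 = (2*5*(-½))*13 = -5*13 = -65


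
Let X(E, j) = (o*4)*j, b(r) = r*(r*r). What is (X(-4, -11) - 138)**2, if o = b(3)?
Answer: 1758276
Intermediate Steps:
b(r) = r**3 (b(r) = r*r**2 = r**3)
o = 27 (o = 3**3 = 27)
X(E, j) = 108*j (X(E, j) = (27*4)*j = 108*j)
(X(-4, -11) - 138)**2 = (108*(-11) - 138)**2 = (-1188 - 138)**2 = (-1326)**2 = 1758276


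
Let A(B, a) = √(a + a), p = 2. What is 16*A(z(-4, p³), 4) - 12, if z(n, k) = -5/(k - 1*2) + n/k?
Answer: -12 + 32*√2 ≈ 33.255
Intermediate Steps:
z(n, k) = -5/(-2 + k) + n/k (z(n, k) = -5/(k - 2) + n/k = -5/(-2 + k) + n/k)
A(B, a) = √2*√a (A(B, a) = √(2*a) = √2*√a)
16*A(z(-4, p³), 4) - 12 = 16*(√2*√4) - 12 = 16*(√2*2) - 12 = 16*(2*√2) - 12 = 32*√2 - 12 = -12 + 32*√2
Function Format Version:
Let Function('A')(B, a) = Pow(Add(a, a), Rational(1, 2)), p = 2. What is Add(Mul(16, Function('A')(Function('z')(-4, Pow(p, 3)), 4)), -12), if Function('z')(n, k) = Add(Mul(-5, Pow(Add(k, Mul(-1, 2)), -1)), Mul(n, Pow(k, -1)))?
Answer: Add(-12, Mul(32, Pow(2, Rational(1, 2)))) ≈ 33.255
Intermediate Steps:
Function('z')(n, k) = Add(Mul(-5, Pow(Add(-2, k), -1)), Mul(n, Pow(k, -1))) (Function('z')(n, k) = Add(Mul(-5, Pow(Add(k, -2), -1)), Mul(n, Pow(k, -1))) = Add(Mul(-5, Pow(Add(-2, k), -1)), Mul(n, Pow(k, -1))))
Function('A')(B, a) = Mul(Pow(2, Rational(1, 2)), Pow(a, Rational(1, 2))) (Function('A')(B, a) = Pow(Mul(2, a), Rational(1, 2)) = Mul(Pow(2, Rational(1, 2)), Pow(a, Rational(1, 2))))
Add(Mul(16, Function('A')(Function('z')(-4, Pow(p, 3)), 4)), -12) = Add(Mul(16, Mul(Pow(2, Rational(1, 2)), Pow(4, Rational(1, 2)))), -12) = Add(Mul(16, Mul(Pow(2, Rational(1, 2)), 2)), -12) = Add(Mul(16, Mul(2, Pow(2, Rational(1, 2)))), -12) = Add(Mul(32, Pow(2, Rational(1, 2))), -12) = Add(-12, Mul(32, Pow(2, Rational(1, 2))))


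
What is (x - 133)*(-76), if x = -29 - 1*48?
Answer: 15960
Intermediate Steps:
x = -77 (x = -29 - 48 = -77)
(x - 133)*(-76) = (-77 - 133)*(-76) = -210*(-76) = 15960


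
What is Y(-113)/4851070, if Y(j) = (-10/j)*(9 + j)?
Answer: -104/54817091 ≈ -1.8972e-6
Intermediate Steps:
Y(j) = -10*(9 + j)/j
Y(-113)/4851070 = (-10 - 90/(-113))/4851070 = (-10 - 90*(-1/113))*(1/4851070) = (-10 + 90/113)*(1/4851070) = -1040/113*1/4851070 = -104/54817091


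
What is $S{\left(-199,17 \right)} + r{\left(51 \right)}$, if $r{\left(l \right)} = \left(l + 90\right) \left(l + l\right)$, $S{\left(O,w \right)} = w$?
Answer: $14399$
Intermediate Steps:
$r{\left(l \right)} = 2 l \left(90 + l\right)$ ($r{\left(l \right)} = \left(90 + l\right) 2 l = 2 l \left(90 + l\right)$)
$S{\left(-199,17 \right)} + r{\left(51 \right)} = 17 + 2 \cdot 51 \left(90 + 51\right) = 17 + 2 \cdot 51 \cdot 141 = 17 + 14382 = 14399$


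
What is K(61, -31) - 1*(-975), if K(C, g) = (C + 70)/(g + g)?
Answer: 60319/62 ≈ 972.89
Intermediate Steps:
K(C, g) = (70 + C)/(2*g) (K(C, g) = (70 + C)/((2*g)) = (70 + C)*(1/(2*g)) = (70 + C)/(2*g))
K(61, -31) - 1*(-975) = (½)*(70 + 61)/(-31) - 1*(-975) = (½)*(-1/31)*131 + 975 = -131/62 + 975 = 60319/62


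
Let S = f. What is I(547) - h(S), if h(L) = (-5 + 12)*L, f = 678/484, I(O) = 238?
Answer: 55223/242 ≈ 228.19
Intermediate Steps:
f = 339/242 (f = 678*(1/484) = 339/242 ≈ 1.4008)
S = 339/242 ≈ 1.4008
h(L) = 7*L
I(547) - h(S) = 238 - 7*339/242 = 238 - 1*2373/242 = 238 - 2373/242 = 55223/242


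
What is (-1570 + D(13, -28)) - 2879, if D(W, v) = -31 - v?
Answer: -4452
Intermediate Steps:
(-1570 + D(13, -28)) - 2879 = (-1570 + (-31 - 1*(-28))) - 2879 = (-1570 + (-31 + 28)) - 2879 = (-1570 - 3) - 2879 = -1573 - 2879 = -4452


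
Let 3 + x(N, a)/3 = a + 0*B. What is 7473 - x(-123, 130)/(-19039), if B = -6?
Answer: 142278828/19039 ≈ 7473.0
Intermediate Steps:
x(N, a) = -9 + 3*a (x(N, a) = -9 + 3*(a + 0*(-6)) = -9 + 3*(a + 0) = -9 + 3*a)
7473 - x(-123, 130)/(-19039) = 7473 - (-9 + 3*130)/(-19039) = 7473 - (-9 + 390)*(-1)/19039 = 7473 - 381*(-1)/19039 = 7473 - 1*(-381/19039) = 7473 + 381/19039 = 142278828/19039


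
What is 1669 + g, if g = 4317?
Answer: 5986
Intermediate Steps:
1669 + g = 1669 + 4317 = 5986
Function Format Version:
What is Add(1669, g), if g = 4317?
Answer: 5986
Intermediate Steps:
Add(1669, g) = Add(1669, 4317) = 5986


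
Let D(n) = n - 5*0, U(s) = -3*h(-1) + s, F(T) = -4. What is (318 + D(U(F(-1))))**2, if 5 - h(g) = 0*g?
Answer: 89401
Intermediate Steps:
h(g) = 5 (h(g) = 5 - 0*g = 5 - 1*0 = 5 + 0 = 5)
U(s) = -15 + s (U(s) = -3*5 + s = -15 + s)
D(n) = n (D(n) = n + 0 = n)
(318 + D(U(F(-1))))**2 = (318 + (-15 - 4))**2 = (318 - 19)**2 = 299**2 = 89401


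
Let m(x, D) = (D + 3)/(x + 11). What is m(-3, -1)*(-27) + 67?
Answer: 241/4 ≈ 60.250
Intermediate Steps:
m(x, D) = (3 + D)/(11 + x)
m(-3, -1)*(-27) + 67 = ((3 - 1)/(11 - 3))*(-27) + 67 = (2/8)*(-27) + 67 = ((⅛)*2)*(-27) + 67 = (¼)*(-27) + 67 = -27/4 + 67 = 241/4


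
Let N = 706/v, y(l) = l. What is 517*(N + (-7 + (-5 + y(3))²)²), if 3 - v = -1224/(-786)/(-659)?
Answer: 32716273381/259191 ≈ 1.2622e+5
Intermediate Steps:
v = 259191/86329 (v = 3 - (-1224/(-786))/(-659) = 3 - (-1224*(-1/786))*(-1)/659 = 3 - 204*(-1)/(131*659) = 3 - 1*(-204/86329) = 3 + 204/86329 = 259191/86329 ≈ 3.0024)
N = 60948274/259191 (N = 706/(259191/86329) = 706*(86329/259191) = 60948274/259191 ≈ 235.15)
517*(N + (-7 + (-5 + y(3))²)²) = 517*(60948274/259191 + (-7 + (-5 + 3)²)²) = 517*(60948274/259191 + (-7 + (-2)²)²) = 517*(60948274/259191 + (-7 + 4)²) = 517*(60948274/259191 + (-3)²) = 517*(60948274/259191 + 9) = 517*(63280993/259191) = 32716273381/259191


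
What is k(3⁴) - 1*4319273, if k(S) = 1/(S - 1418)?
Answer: -5774868002/1337 ≈ -4.3193e+6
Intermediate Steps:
k(S) = 1/(-1418 + S)
k(3⁴) - 1*4319273 = 1/(-1418 + 3⁴) - 1*4319273 = 1/(-1418 + 81) - 4319273 = 1/(-1337) - 4319273 = -1/1337 - 4319273 = -5774868002/1337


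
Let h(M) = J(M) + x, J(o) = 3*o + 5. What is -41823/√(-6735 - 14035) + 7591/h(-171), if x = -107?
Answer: -7591/615 + 41823*I*√20770/20770 ≈ -12.343 + 290.2*I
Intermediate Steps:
J(o) = 5 + 3*o
h(M) = -102 + 3*M (h(M) = (5 + 3*M) - 107 = -102 + 3*M)
-41823/√(-6735 - 14035) + 7591/h(-171) = -41823/√(-6735 - 14035) + 7591/(-102 + 3*(-171)) = -41823*(-I*√20770/20770) + 7591/(-102 - 513) = -41823*(-I*√20770/20770) + 7591/(-615) = -(-41823)*I*√20770/20770 + 7591*(-1/615) = 41823*I*√20770/20770 - 7591/615 = -7591/615 + 41823*I*√20770/20770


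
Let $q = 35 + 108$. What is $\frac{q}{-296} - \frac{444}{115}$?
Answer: $- \frac{147869}{34040} \approx -4.344$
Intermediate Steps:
$q = 143$
$\frac{q}{-296} - \frac{444}{115} = \frac{143}{-296} - \frac{444}{115} = 143 \left(- \frac{1}{296}\right) - \frac{444}{115} = - \frac{143}{296} - \frac{444}{115} = - \frac{147869}{34040}$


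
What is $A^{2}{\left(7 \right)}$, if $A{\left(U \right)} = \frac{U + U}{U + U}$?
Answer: $1$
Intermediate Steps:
$A{\left(U \right)} = 1$ ($A{\left(U \right)} = \frac{2 U}{2 U} = 2 U \frac{1}{2 U} = 1$)
$A^{2}{\left(7 \right)} = 1^{2} = 1$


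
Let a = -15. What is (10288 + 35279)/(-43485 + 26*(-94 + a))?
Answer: -45567/46319 ≈ -0.98376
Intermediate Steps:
(10288 + 35279)/(-43485 + 26*(-94 + a)) = (10288 + 35279)/(-43485 + 26*(-94 - 15)) = 45567/(-43485 + 26*(-109)) = 45567/(-43485 - 2834) = 45567/(-46319) = 45567*(-1/46319) = -45567/46319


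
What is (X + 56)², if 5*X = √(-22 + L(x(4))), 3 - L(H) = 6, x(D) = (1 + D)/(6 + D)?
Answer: (56 + I)² ≈ 3135.0 + 112.0*I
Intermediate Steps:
x(D) = (1 + D)/(6 + D)
L(H) = -3 (L(H) = 3 - 1*6 = 3 - 6 = -3)
X = I (X = √(-22 - 3)/5 = √(-25)/5 = (5*I)/5 = I ≈ 1.0*I)
(X + 56)² = (I + 56)² = (56 + I)²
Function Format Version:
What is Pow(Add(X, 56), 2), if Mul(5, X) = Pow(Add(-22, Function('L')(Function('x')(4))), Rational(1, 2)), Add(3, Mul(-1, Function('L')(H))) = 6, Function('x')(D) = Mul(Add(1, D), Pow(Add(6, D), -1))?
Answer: Pow(Add(56, I), 2) ≈ Add(3135.0, Mul(112.00, I))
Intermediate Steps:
Function('x')(D) = Mul(Pow(Add(6, D), -1), Add(1, D))
Function('L')(H) = -3 (Function('L')(H) = Add(3, Mul(-1, 6)) = Add(3, -6) = -3)
X = I (X = Mul(Rational(1, 5), Pow(Add(-22, -3), Rational(1, 2))) = Mul(Rational(1, 5), Pow(-25, Rational(1, 2))) = Mul(Rational(1, 5), Mul(5, I)) = I ≈ Mul(1.0000, I))
Pow(Add(X, 56), 2) = Pow(Add(I, 56), 2) = Pow(Add(56, I), 2)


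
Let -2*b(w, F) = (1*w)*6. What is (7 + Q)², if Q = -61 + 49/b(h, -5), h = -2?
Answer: 75625/36 ≈ 2100.7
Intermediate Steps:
b(w, F) = -3*w (b(w, F) = -1*w*6/2 = -w*6/2 = -3*w)
Q = -317/6 (Q = -61 + 49/((-3*(-2))) = -61 + 49/6 = -317/6 ≈ -52.833)
(7 + Q)² = (7 - 317/6)² = (-275/6)² = 75625/36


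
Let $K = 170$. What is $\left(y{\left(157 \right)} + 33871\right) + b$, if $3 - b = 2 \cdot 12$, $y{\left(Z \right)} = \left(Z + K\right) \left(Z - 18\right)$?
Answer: $79303$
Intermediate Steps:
$y{\left(Z \right)} = \left(-18 + Z\right) \left(170 + Z\right)$ ($y{\left(Z \right)} = \left(Z + 170\right) \left(Z - 18\right) = \left(170 + Z\right) \left(-18 + Z\right) = \left(-18 + Z\right) \left(170 + Z\right)$)
$b = -21$ ($b = 3 - 2 \cdot 12 = 3 - 24 = -21$)
$\left(y{\left(157 \right)} + 33871\right) + b = \left(\left(-3060 + 157^{2} + 152 \cdot 157\right) + 33871\right) - 21 = \left(\left(-3060 + 24649 + 23864\right) + 33871\right) - 21 = \left(45453 + 33871\right) - 21 = 79324 - 21 = 79303$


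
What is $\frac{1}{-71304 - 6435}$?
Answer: $- \frac{1}{77739} \approx -1.2864 \cdot 10^{-5}$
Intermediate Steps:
$\frac{1}{-71304 - 6435} = \frac{1}{-77739} = - \frac{1}{77739}$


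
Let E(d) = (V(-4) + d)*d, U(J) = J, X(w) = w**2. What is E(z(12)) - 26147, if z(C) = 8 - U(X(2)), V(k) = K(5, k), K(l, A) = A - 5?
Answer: -26167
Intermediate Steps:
K(l, A) = -5 + A
V(k) = -5 + k
z(C) = 4 (z(C) = 8 - 1*2**2 = 8 - 1*4 = 8 - 4 = 4)
E(d) = d*(-9 + d) (E(d) = ((-5 - 4) + d)*d = (-9 + d)*d = d*(-9 + d))
E(z(12)) - 26147 = 4*(-9 + 4) - 26147 = 4*(-5) - 26147 = -20 - 26147 = -26167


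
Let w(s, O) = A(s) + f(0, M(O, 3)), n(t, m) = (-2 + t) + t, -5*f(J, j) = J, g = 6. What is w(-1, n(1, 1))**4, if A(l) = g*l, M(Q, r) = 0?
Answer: 1296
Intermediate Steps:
f(J, j) = -J/5
A(l) = 6*l
n(t, m) = -2 + 2*t
w(s, O) = 6*s (w(s, O) = 6*s - 1/5*0 = 6*s + 0 = 6*s)
w(-1, n(1, 1))**4 = (6*(-1))**4 = (-6)**4 = 1296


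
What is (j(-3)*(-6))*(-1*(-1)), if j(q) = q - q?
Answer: 0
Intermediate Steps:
j(q) = 0
(j(-3)*(-6))*(-1*(-1)) = (0*(-6))*(-1*(-1)) = 0*1 = 0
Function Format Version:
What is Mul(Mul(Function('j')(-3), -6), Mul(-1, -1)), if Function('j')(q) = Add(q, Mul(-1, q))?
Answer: 0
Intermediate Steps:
Function('j')(q) = 0
Mul(Mul(Function('j')(-3), -6), Mul(-1, -1)) = Mul(Mul(0, -6), Mul(-1, -1)) = Mul(0, 1) = 0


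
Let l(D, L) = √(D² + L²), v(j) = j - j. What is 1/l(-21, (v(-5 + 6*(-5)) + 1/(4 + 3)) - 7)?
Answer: 7*√2657/7971 ≈ 0.045267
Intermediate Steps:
v(j) = 0
1/l(-21, (v(-5 + 6*(-5)) + 1/(4 + 3)) - 7) = 1/(√((-21)² + ((0 + 1/(4 + 3)) - 7)²)) = 1/(√(441 + ((0 + 1/7) - 7)²)) = 1/(√(441 + ((0 + ⅐) - 7)²)) = 1/(√(441 + (⅐ - 7)²)) = 1/(√(441 + (-48/7)²)) = 1/(√(441 + 2304/49)) = 1/(√(23913/49)) = 1/(3*√2657/7) = 7*√2657/7971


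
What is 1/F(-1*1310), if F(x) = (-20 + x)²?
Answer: 1/1768900 ≈ 5.6532e-7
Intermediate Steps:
1/F(-1*1310) = 1/((-20 - 1*1310)²) = 1/((-20 - 1310)²) = 1/((-1330)²) = 1/1768900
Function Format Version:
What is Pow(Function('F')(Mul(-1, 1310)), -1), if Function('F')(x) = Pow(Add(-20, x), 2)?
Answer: Rational(1, 1768900) ≈ 5.6532e-7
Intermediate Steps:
Pow(Function('F')(Mul(-1, 1310)), -1) = Pow(Pow(Add(-20, Mul(-1, 1310)), 2), -1) = Pow(Pow(Add(-20, -1310), 2), -1) = Pow(Pow(-1330, 2), -1) = Pow(1768900, -1) = Rational(1, 1768900)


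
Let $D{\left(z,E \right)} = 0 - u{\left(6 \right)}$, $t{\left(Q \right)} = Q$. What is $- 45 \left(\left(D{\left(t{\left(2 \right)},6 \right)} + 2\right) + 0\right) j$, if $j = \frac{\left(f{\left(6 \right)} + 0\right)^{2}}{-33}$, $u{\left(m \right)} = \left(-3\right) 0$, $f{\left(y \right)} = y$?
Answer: $\frac{1080}{11} \approx 98.182$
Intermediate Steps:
$u{\left(m \right)} = 0$
$j = - \frac{12}{11}$ ($j = \frac{\left(6 + 0\right)^{2}}{-33} = 6^{2} \left(- \frac{1}{33}\right) = 36 \left(- \frac{1}{33}\right) = - \frac{12}{11} \approx -1.0909$)
$D{\left(z,E \right)} = 0$ ($D{\left(z,E \right)} = 0 - 0 = 0 + 0 = 0$)
$- 45 \left(\left(D{\left(t{\left(2 \right)},6 \right)} + 2\right) + 0\right) j = - 45 \left(\left(0 + 2\right) + 0\right) \left(- \frac{12}{11}\right) = - 45 \left(2 + 0\right) \left(- \frac{12}{11}\right) = \left(-45\right) 2 \left(- \frac{12}{11}\right) = \left(-90\right) \left(- \frac{12}{11}\right) = \frac{1080}{11}$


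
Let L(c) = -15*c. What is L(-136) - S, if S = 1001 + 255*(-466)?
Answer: 119869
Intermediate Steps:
S = -117829 (S = 1001 - 118830 = -117829)
L(-136) - S = -15*(-136) - 1*(-117829) = 2040 + 117829 = 119869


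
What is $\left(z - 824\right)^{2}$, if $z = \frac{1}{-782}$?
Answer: $\frac{415211408161}{611524} \approx 6.7898 \cdot 10^{5}$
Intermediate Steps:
$z = - \frac{1}{782} \approx -0.0012788$
$\left(z - 824\right)^{2} = \left(- \frac{1}{782} - 824\right)^{2} = \left(- \frac{644369}{782}\right)^{2} = \frac{415211408161}{611524}$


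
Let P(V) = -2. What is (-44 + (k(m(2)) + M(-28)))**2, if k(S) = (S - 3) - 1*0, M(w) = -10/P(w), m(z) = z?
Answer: 1600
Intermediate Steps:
M(w) = 5 (M(w) = -10/(-2) = -10*(-1/2) = 5)
k(S) = -3 + S (k(S) = (-3 + S) + 0 = -3 + S)
(-44 + (k(m(2)) + M(-28)))**2 = (-44 + ((-3 + 2) + 5))**2 = (-44 + (-1 + 5))**2 = (-44 + 4)**2 = (-40)**2 = 1600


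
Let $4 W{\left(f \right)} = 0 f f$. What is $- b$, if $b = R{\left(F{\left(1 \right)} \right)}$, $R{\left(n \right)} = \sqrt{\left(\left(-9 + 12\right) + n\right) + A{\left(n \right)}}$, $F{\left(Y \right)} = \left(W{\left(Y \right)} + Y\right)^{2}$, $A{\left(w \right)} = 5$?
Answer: $-3$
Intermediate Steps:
$W{\left(f \right)} = 0$ ($W{\left(f \right)} = \frac{0 f f}{4} = \frac{0 f}{4} = \frac{1}{4} \cdot 0 = 0$)
$F{\left(Y \right)} = Y^{2}$ ($F{\left(Y \right)} = \left(0 + Y\right)^{2} = Y^{2}$)
$R{\left(n \right)} = \sqrt{8 + n}$ ($R{\left(n \right)} = \sqrt{\left(\left(-9 + 12\right) + n\right) + 5} = \sqrt{\left(3 + n\right) + 5} = \sqrt{8 + n}$)
$b = 3$ ($b = \sqrt{8 + 1^{2}} = \sqrt{8 + 1} = \sqrt{9} = 3$)
$- b = \left(-1\right) 3 = -3$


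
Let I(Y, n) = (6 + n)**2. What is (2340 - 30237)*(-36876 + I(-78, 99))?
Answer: 721165347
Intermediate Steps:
(2340 - 30237)*(-36876 + I(-78, 99)) = (2340 - 30237)*(-36876 + (6 + 99)**2) = -27897*(-36876 + 105**2) = -27897*(-36876 + 11025) = -27897*(-25851) = 721165347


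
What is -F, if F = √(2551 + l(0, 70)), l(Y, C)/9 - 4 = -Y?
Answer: -√2587 ≈ -50.863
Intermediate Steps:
l(Y, C) = 36 - 9*Y (l(Y, C) = 36 + 9*(-Y) = 36 - 9*Y)
F = √2587 (F = √(2551 + (36 - 9*0)) = √(2551 + (36 + 0)) = √(2551 + 36) = √2587 ≈ 50.863)
-F = -√2587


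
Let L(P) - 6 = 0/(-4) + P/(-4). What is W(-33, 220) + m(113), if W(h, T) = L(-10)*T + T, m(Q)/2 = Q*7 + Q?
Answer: 3898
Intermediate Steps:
L(P) = 6 - P/4 (L(P) = 6 + (0/(-4) + P/(-4)) = 6 + (0*(-¼) + P*(-¼)) = 6 + (0 - P/4) = 6 - P/4)
m(Q) = 16*Q (m(Q) = 2*(Q*7 + Q) = 2*(7*Q + Q) = 2*(8*Q) = 16*Q)
W(h, T) = 19*T/2 (W(h, T) = (6 - ¼*(-10))*T + T = (6 + 5/2)*T + T = 17*T/2 + T = 19*T/2)
W(-33, 220) + m(113) = (19/2)*220 + 16*113 = 2090 + 1808 = 3898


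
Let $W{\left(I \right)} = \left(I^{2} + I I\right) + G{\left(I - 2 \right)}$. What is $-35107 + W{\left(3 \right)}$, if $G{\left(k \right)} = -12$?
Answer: $-35101$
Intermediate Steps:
$W{\left(I \right)} = -12 + 2 I^{2}$ ($W{\left(I \right)} = \left(I^{2} + I I\right) - 12 = \left(I^{2} + I^{2}\right) - 12 = 2 I^{2} - 12 = -12 + 2 I^{2}$)
$-35107 + W{\left(3 \right)} = -35107 - \left(12 - 2 \cdot 3^{2}\right) = -35107 + \left(-12 + 2 \cdot 9\right) = -35107 + \left(-12 + 18\right) = -35107 + 6 = -35101$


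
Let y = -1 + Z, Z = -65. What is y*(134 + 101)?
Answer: -15510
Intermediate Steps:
y = -66 (y = -1 - 65 = -66)
y*(134 + 101) = -66*(134 + 101) = -66*235 = -15510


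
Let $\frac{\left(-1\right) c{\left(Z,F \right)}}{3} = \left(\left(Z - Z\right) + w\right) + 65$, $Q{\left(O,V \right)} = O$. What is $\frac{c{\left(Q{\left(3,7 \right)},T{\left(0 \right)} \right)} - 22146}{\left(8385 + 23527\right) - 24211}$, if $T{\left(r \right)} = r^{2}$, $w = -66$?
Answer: $- \frac{7381}{2567} \approx -2.8753$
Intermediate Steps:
$c{\left(Z,F \right)} = 3$ ($c{\left(Z,F \right)} = - 3 \left(\left(\left(Z - Z\right) - 66\right) + 65\right) = - 3 \left(\left(0 - 66\right) + 65\right) = - 3 \left(-66 + 65\right) = \left(-3\right) \left(-1\right) = 3$)
$\frac{c{\left(Q{\left(3,7 \right)},T{\left(0 \right)} \right)} - 22146}{\left(8385 + 23527\right) - 24211} = \frac{3 - 22146}{\left(8385 + 23527\right) - 24211} = - \frac{22143}{31912 - 24211} = - \frac{22143}{7701} = \left(-22143\right) \frac{1}{7701} = - \frac{7381}{2567}$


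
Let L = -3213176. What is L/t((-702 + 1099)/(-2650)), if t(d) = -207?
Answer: 3213176/207 ≈ 15523.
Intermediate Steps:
L/t((-702 + 1099)/(-2650)) = -3213176/(-207) = -3213176*(-1/207) = 3213176/207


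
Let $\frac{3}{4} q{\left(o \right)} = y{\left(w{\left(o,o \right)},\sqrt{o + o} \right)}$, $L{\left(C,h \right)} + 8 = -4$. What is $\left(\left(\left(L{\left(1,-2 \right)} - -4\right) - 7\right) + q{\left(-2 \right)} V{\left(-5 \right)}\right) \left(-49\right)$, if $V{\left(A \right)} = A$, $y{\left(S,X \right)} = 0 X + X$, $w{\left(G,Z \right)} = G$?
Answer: $735 + \frac{1960 i}{3} \approx 735.0 + 653.33 i$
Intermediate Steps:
$y{\left(S,X \right)} = X$ ($y{\left(S,X \right)} = 0 + X = X$)
$L{\left(C,h \right)} = -12$ ($L{\left(C,h \right)} = -8 - 4 = -12$)
$q{\left(o \right)} = \frac{4 \sqrt{2} \sqrt{o}}{3}$ ($q{\left(o \right)} = \frac{4 \sqrt{o + o}}{3} = \frac{4 \sqrt{2 o}}{3} = \frac{4 \sqrt{2} \sqrt{o}}{3}$)
$\left(\left(\left(L{\left(1,-2 \right)} - -4\right) - 7\right) + q{\left(-2 \right)} V{\left(-5 \right)}\right) \left(-49\right) = \left(\left(\left(-12 - -4\right) - 7\right) + \frac{4 \sqrt{2} \sqrt{-2}}{3} \left(-5\right)\right) \left(-49\right) = \left(\left(\left(-12 + 4\right) - 7\right) + \frac{4 \sqrt{2} i \sqrt{2}}{3} \left(-5\right)\right) \left(-49\right) = \left(\left(-8 - 7\right) + \frac{8 i}{3} \left(-5\right)\right) \left(-49\right) = \left(-15 - \frac{40 i}{3}\right) \left(-49\right) = 735 + \frac{1960 i}{3}$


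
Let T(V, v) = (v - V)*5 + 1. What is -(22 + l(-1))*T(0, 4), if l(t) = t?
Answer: -441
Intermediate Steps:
T(V, v) = 1 - 5*V + 5*v (T(V, v) = (-5*V + 5*v) + 1 = 1 - 5*V + 5*v)
-(22 + l(-1))*T(0, 4) = -(22 - 1)*(1 - 5*0 + 5*4) = -21*(1 + 0 + 20) = -21*21 = -1*441 = -441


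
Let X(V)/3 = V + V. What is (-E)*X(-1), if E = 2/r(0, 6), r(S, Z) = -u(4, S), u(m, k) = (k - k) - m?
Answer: 3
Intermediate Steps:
u(m, k) = -m (u(m, k) = 0 - m = -m)
X(V) = 6*V (X(V) = 3*(V + V) = 3*(2*V) = 6*V)
r(S, Z) = 4 (r(S, Z) = -(-1)*4 = -1*(-4) = 4)
E = ½ (E = 2/4 = 2*(¼) = ½ ≈ 0.50000)
(-E)*X(-1) = (-1*½)*(6*(-1)) = -½*(-6) = 3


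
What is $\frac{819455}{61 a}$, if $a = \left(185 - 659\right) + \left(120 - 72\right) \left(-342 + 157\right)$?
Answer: $- \frac{819455}{570594} \approx -1.4361$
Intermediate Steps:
$a = -9354$ ($a = -474 + 48 \left(-185\right) = -474 - 8880 = -9354$)
$\frac{819455}{61 a} = \frac{819455}{61 \left(-9354\right)} = \frac{819455}{-570594} = 819455 \left(- \frac{1}{570594}\right) = - \frac{819455}{570594}$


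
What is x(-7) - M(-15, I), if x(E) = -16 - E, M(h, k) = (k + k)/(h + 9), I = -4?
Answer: -31/3 ≈ -10.333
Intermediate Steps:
M(h, k) = 2*k/(9 + h) (M(h, k) = (2*k)/(9 + h) = 2*k/(9 + h))
x(-7) - M(-15, I) = (-16 - 1*(-7)) - 2*(-4)/(9 - 15) = (-16 + 7) - 2*(-4)/(-6) = -9 - 2*(-4)*(-1)/6 = -9 - 1*4/3 = -9 - 4/3 = -31/3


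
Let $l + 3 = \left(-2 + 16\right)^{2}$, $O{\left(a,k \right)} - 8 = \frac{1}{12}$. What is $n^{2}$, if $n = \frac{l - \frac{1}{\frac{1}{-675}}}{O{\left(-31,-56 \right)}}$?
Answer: $\frac{108493056}{9409} \approx 11531.0$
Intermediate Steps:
$O{\left(a,k \right)} = \frac{97}{12}$ ($O{\left(a,k \right)} = 8 + \frac{1}{12} = \frac{97}{12}$)
$l = 193$ ($l = -3 + \left(-2 + 16\right)^{2} = -3 + 14^{2} = -3 + 196 = 193$)
$n = \frac{10416}{97}$ ($n = \frac{193 - \frac{1}{\frac{1}{-675}}}{\frac{97}{12}} = \left(193 - \frac{1}{- \frac{1}{675}}\right) \frac{12}{97} = \left(193 - -675\right) \frac{12}{97} = \left(193 + 675\right) \frac{12}{97} = 868 \cdot \frac{12}{97} = \frac{10416}{97} \approx 107.38$)
$n^{2} = \left(\frac{10416}{97}\right)^{2} = \frac{108493056}{9409}$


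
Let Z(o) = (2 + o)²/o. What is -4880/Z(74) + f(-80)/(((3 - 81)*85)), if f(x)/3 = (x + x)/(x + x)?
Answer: -49880061/797810 ≈ -62.521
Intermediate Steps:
Z(o) = (2 + o)²/o
f(x) = 3 (f(x) = 3*((x + x)/(x + x)) = 3*((2*x)/((2*x))) = 3*((2*x)*(1/(2*x))) = 3*1 = 3)
-4880/Z(74) + f(-80)/(((3 - 81)*85)) = -4880*74/(2 + 74)² + 3/(((3 - 81)*85)) = -4880/((1/74)*76²) + 3/((-78*85)) = -4880/((1/74)*5776) + 3/(-6630) = -4880/2888/37 + 3*(-1/6630) = -4880*37/2888 - 1/2210 = -22570/361 - 1/2210 = -49880061/797810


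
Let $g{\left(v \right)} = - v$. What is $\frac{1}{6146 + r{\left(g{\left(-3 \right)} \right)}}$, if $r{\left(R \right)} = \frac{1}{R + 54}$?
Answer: $\frac{57}{350323} \approx 0.00016271$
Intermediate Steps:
$r{\left(R \right)} = \frac{1}{54 + R}$
$\frac{1}{6146 + r{\left(g{\left(-3 \right)} \right)}} = \frac{1}{6146 + \frac{1}{54 - -3}} = \frac{1}{6146 + \frac{1}{54 + 3}} = \frac{1}{6146 + \frac{1}{57}} = \frac{1}{\frac{350323}{57}} = \frac{57}{350323}$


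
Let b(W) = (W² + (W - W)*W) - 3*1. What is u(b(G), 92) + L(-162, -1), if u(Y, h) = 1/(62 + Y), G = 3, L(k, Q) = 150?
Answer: 10201/68 ≈ 150.01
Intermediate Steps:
b(W) = -3 + W² (b(W) = (W² + 0*W) - 3 = (W² + 0) - 3 = W² - 3 = -3 + W²)
u(b(G), 92) + L(-162, -1) = 1/(62 + (-3 + 3²)) + 150 = 1/(62 + (-3 + 9)) + 150 = 1/(62 + 6) + 150 = 1/68 + 150 = 10201/68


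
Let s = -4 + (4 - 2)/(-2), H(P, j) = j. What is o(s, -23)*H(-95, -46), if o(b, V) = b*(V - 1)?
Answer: -5520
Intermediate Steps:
s = -5 (s = -4 - 1/2*2 = -4 - 1 = -5)
o(b, V) = b*(-1 + V)
o(s, -23)*H(-95, -46) = -5*(-1 - 23)*(-46) = -5*(-24)*(-46) = 120*(-46) = -5520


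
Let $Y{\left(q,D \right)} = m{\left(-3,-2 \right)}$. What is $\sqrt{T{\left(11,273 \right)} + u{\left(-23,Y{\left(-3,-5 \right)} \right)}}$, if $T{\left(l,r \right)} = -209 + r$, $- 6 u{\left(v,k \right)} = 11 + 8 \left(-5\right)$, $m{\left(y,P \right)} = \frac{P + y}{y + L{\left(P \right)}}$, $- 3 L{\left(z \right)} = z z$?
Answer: $\frac{\sqrt{2478}}{6} \approx 8.2966$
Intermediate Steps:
$L{\left(z \right)} = - \frac{z^{2}}{3}$ ($L{\left(z \right)} = - \frac{z z}{3} = - \frac{z^{2}}{3}$)
$m{\left(y,P \right)} = \frac{P + y}{y - \frac{P^{2}}{3}}$
$Y{\left(q,D \right)} = \frac{15}{13}$ ($Y{\left(q,D \right)} = \frac{3 \left(-2 - 3\right)}{- \left(-2\right)^{2} + 3 \left(-3\right)} = 3 \frac{1}{\left(-1\right) 4 - 9} \left(-5\right) = 3 \frac{1}{-4 - 9} \left(-5\right) = 3 \frac{1}{-13} \left(-5\right) = 3 \left(- \frac{1}{13}\right) \left(-5\right) = \frac{15}{13}$)
$u{\left(v,k \right)} = \frac{29}{6}$ ($u{\left(v,k \right)} = - \frac{11 + 8 \left(-5\right)}{6} = - \frac{11 - 40}{6} = \left(- \frac{1}{6}\right) \left(-29\right) = \frac{29}{6}$)
$\sqrt{T{\left(11,273 \right)} + u{\left(-23,Y{\left(-3,-5 \right)} \right)}} = \sqrt{\left(-209 + 273\right) + \frac{29}{6}} = \sqrt{64 + \frac{29}{6}} = \sqrt{\frac{413}{6}} = \frac{\sqrt{2478}}{6}$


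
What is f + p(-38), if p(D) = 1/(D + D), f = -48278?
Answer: -3669129/76 ≈ -48278.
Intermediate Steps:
p(D) = 1/(2*D)
f + p(-38) = -48278 + (1/2)/(-38) = -48278 + (1/2)*(-1/38) = -48278 - 1/76 = -3669129/76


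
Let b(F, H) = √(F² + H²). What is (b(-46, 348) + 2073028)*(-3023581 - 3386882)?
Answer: -13289069291964 - 12820926*√30805 ≈ -1.3291e+13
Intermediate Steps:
(b(-46, 348) + 2073028)*(-3023581 - 3386882) = (√((-46)² + 348²) + 2073028)*(-3023581 - 3386882) = (√(2116 + 121104) + 2073028)*(-6410463) = (√123220 + 2073028)*(-6410463) = (2*√30805 + 2073028)*(-6410463) = (2073028 + 2*√30805)*(-6410463) = -13289069291964 - 12820926*√30805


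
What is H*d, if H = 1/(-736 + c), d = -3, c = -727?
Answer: 3/1463 ≈ 0.0020506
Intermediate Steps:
H = -1/1463 (H = 1/(-736 - 727) = 1/(-1463) = -1/1463 ≈ -0.00068353)
H*d = -1/1463*(-3) = 3/1463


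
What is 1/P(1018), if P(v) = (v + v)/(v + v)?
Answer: 1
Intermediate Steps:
P(v) = 1 (P(v) = (2*v)/((2*v)) = (2*v)*(1/(2*v)) = 1)
1/P(1018) = 1/1 = 1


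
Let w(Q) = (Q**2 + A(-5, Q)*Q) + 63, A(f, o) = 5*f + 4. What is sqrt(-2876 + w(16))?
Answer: I*sqrt(2893) ≈ 53.787*I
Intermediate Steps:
A(f, o) = 4 + 5*f
w(Q) = 63 + Q**2 - 21*Q (w(Q) = (Q**2 + (4 + 5*(-5))*Q) + 63 = (Q**2 + (4 - 25)*Q) + 63 = (Q**2 - 21*Q) + 63 = 63 + Q**2 - 21*Q)
sqrt(-2876 + w(16)) = sqrt(-2876 + (63 + 16**2 - 21*16)) = sqrt(-2876 + (63 + 256 - 336)) = sqrt(-2876 - 17) = sqrt(-2893) = I*sqrt(2893)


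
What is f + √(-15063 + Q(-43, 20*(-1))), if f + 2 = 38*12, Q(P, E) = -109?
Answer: 454 + 2*I*√3793 ≈ 454.0 + 123.17*I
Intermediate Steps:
f = 454 (f = -2 + 38*12 = -2 + 456 = 454)
f + √(-15063 + Q(-43, 20*(-1))) = 454 + √(-15063 - 109) = 454 + √(-15172) = 454 + 2*I*√3793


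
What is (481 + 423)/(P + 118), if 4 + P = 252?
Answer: 452/183 ≈ 2.4699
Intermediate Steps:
P = 248 (P = -4 + 252 = 248)
(481 + 423)/(P + 118) = (481 + 423)/(248 + 118) = 904/366 = 904*(1/366) = 452/183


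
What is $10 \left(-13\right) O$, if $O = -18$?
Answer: $2340$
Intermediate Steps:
$10 \left(-13\right) O = 10 \left(-13\right) \left(-18\right) = \left(-130\right) \left(-18\right) = 2340$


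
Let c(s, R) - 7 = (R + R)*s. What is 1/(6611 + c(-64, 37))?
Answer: 1/1882 ≈ 0.00053135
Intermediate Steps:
c(s, R) = 7 + 2*R*s (c(s, R) = 7 + (R + R)*s = 7 + (2*R)*s = 7 + 2*R*s)
1/(6611 + c(-64, 37)) = 1/(6611 + (7 + 2*37*(-64))) = 1/(6611 + (7 - 4736)) = 1/(6611 - 4729) = 1/1882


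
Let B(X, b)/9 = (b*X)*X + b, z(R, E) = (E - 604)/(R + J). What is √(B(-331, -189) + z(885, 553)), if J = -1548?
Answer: I*√31495678565/13 ≈ 13652.0*I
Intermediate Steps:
z(R, E) = (-604 + E)/(-1548 + R) (z(R, E) = (E - 604)/(R - 1548) = (-604 + E)/(-1548 + R))
B(X, b) = 9*b + 9*b*X² (B(X, b) = 9*((b*X)*X + b) = 9*((X*b)*X + b) = 9*(b*X² + b) = 9*(b + b*X²) = 9*b + 9*b*X²)
√(B(-331, -189) + z(885, 553)) = √(9*(-189)*(1 + (-331)²) + (-604 + 553)/(-1548 + 885)) = √(9*(-189)*(1 + 109561) - 51/(-663)) = √(9*(-189)*109562 - 1/663*(-51)) = √(-186364962 + 1/13) = √(-2422744505/13) = I*√31495678565/13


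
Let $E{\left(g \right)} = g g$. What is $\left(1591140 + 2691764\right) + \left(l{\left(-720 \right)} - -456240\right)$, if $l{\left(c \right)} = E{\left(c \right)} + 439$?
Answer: $5257983$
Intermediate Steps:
$E{\left(g \right)} = g^{2}$
$l{\left(c \right)} = 439 + c^{2}$ ($l{\left(c \right)} = c^{2} + 439 = 439 + c^{2}$)
$\left(1591140 + 2691764\right) + \left(l{\left(-720 \right)} - -456240\right) = \left(1591140 + 2691764\right) + \left(\left(439 + \left(-720\right)^{2}\right) - -456240\right) = 4282904 + \left(\left(439 + 518400\right) + 456240\right) = 4282904 + \left(518839 + 456240\right) = 4282904 + 975079 = 5257983$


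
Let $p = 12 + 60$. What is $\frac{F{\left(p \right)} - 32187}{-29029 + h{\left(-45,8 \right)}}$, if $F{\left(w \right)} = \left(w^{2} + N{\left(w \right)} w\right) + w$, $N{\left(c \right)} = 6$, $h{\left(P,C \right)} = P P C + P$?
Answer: $\frac{26499}{12874} \approx 2.0583$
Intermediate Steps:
$h{\left(P,C \right)} = P + C P^{2}$ ($h{\left(P,C \right)} = P^{2} C + P = C P^{2} + P = P + C P^{2}$)
$p = 72$
$F{\left(w \right)} = w^{2} + 7 w$ ($F{\left(w \right)} = \left(w^{2} + 6 w\right) + w = w^{2} + 7 w$)
$\frac{F{\left(p \right)} - 32187}{-29029 + h{\left(-45,8 \right)}} = \frac{72 \left(7 + 72\right) - 32187}{-29029 - 45 \left(1 + 8 \left(-45\right)\right)} = \frac{72 \cdot 79 - 32187}{-29029 - 45 \left(1 - 360\right)} = \frac{5688 - 32187}{-29029 - -16155} = - \frac{26499}{-29029 + 16155} = - \frac{26499}{-12874} = \left(-26499\right) \left(- \frac{1}{12874}\right) = \frac{26499}{12874}$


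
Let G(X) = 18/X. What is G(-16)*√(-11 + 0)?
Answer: -9*I*√11/8 ≈ -3.7312*I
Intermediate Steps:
G(-16)*√(-11 + 0) = (18/(-16))*√(-11 + 0) = (18*(-1/16))*√(-11) = -9*I*√11/8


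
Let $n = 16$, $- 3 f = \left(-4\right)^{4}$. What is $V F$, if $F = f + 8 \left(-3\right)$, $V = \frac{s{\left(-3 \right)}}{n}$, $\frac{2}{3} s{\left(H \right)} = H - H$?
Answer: $0$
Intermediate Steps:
$s{\left(H \right)} = 0$ ($s{\left(H \right)} = \frac{3 \left(H - H\right)}{2} = \frac{3}{2} \cdot 0 = 0$)
$f = - \frac{256}{3}$ ($f = - \frac{\left(-4\right)^{4}}{3} = \left(- \frac{1}{3}\right) 256 = - \frac{256}{3} \approx -85.333$)
$V = 0$ ($V = \frac{0}{16} = 0 \cdot \frac{1}{16} = 0$)
$F = - \frac{328}{3}$ ($F = - \frac{256}{3} + 8 \left(-3\right) = - \frac{256}{3} - 24 = - \frac{328}{3} \approx -109.33$)
$V F = 0 \left(- \frac{328}{3}\right) = 0$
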